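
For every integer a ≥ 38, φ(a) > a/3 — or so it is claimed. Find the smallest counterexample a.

a = 42

We need the least integer a ≥ 38 for which the claim fails.
For a = 38, 39, 40, 41 the conclusion holds.
a = 42: φ(42) = 12 and 42/3 = 14, so φ(42) ≤ 42/3.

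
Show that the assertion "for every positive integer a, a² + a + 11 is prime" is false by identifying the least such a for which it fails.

Check each positive integer a in order until a² + a + 11 is not prime.
For a = 1, 2, 3, 4, 5, 6, 7, 8, 9 the conclusion holds.
a = 10: a² + a + 11 = 121 = 11 × 11, composite.
Hence a = 10 is a counterexample.

a = 10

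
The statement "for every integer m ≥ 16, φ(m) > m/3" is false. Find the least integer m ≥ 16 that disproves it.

m = 18

A counterexample is any integer m ≥ 16 such that the claim fails; we check each in order.
For m = 16, 17 the conclusion holds.
m = 18: φ(18) = 6 and 18/3 = 6, so φ(18) ≤ 18/3.
So m = 18 is the smallest counterexample.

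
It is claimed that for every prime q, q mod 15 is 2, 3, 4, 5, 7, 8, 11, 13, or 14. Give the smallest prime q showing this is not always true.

Check each prime q in order until the claim fails.
For q = 2, 3, 5, 7, 11, 13, 17, 19, 23, 29 the conclusion holds.
q = 31: 31 mod 15 = 1 — not in {2, 3, 4, 5, 7, 8, 11, 13, 14}.
Thus q = 31 disproves the claim, and no smaller q works.

q = 31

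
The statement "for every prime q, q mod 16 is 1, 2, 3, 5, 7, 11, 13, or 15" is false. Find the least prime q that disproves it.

The first 12 eligible values, up to q = 37, all satisfy the conclusion.
q = 41: 41 mod 16 = 9 — not in {1, 2, 3, 5, 7, 11, 13, 15}.

q = 41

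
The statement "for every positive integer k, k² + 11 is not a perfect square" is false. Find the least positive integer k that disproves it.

k = 5

k = 1: 1² + 11 = 12, not a perfect square.
k = 2: 2² + 11 = 15, not a perfect square.
k = 3: 3² + 11 = 20, not a perfect square.
k = 4: 4² + 11 = 27, not a perfect square.
k = 5: 5² + 11 = 36 = 6², a perfect square.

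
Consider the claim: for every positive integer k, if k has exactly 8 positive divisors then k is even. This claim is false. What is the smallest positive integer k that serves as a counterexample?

A counterexample is any positive integer k such that k has exactly 8 positive divisors but k is odd; we check each in order.
For k = 24, 30, 40, 42, …, 88, 102, 104 the conclusion holds.
k = 105: divisors of 105: 1, 3, 5, 7, 15, 21, 35, 105; 105 is odd.
Hence k = 105 is a counterexample.

k = 105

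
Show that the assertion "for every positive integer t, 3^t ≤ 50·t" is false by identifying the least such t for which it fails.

Check each positive integer t in order until 3^t > 50·t.
t = 1: 3^t = 3 and 50·t = 50, so 3 ≤ 50.
t = 2: 3^t = 9 and 50·t = 100, so 9 ≤ 100.
t = 3: 3^t = 27 and 50·t = 150, so 27 ≤ 150.
t = 4: 3^t = 81 and 50·t = 200, so 81 ≤ 200.
t = 5: 3^t = 243 and 50·t = 250, so 243 ≤ 250.
t = 6: 3^t = 729 and 50·t = 300, so 729 > 300.

t = 6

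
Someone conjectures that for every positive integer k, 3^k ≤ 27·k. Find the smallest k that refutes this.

k = 1: 3^k = 3 and 27·k = 27, so 3 ≤ 27.
k = 2: 3^k = 9 and 27·k = 54, so 9 ≤ 54.
k = 3: 3^k = 27 and 27·k = 81, so 27 ≤ 81.
k = 4: 3^k = 81 and 27·k = 108, so 81 ≤ 108.
k = 5: 3^k = 243 and 27·k = 135, so 243 > 135.

k = 5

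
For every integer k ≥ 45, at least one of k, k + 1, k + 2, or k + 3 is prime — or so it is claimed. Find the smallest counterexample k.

For k = 45, 46, 47 the conclusion holds.
k = 48: 48 = 2 × 24; 49 = 7 × 7; 50 = 2 × 25; 51 = 3 × 17 — all composite.
Hence k = 48 is a counterexample.

k = 48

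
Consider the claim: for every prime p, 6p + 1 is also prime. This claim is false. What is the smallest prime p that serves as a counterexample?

p = 19

A counterexample is any prime p such that 6p + 1 is not prime; we check each in order.
p = 2: 6p + 1 = 13, prime.
p = 3: 6p + 1 = 19, prime.
p = 5: 6p + 1 = 31, prime.
p = 7: 6p + 1 = 43, prime.
p = 11: 6p + 1 = 67, prime.
p = 13: 6p + 1 = 79, prime.
p = 17: 6p + 1 = 103, prime.
p = 19: 6p + 1 = 115 = 5 × 23, not prime.
Hence p = 19 is a counterexample.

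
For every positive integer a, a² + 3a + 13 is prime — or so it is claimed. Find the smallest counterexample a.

The first 8 eligible values, up to a = 8, all satisfy the conclusion.
a = 9: a² + 3a + 13 = 121 = 11 × 11, composite.
Hence a = 9 is a counterexample.

a = 9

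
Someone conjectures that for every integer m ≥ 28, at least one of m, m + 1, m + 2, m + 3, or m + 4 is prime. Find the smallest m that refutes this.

We need the least integer m ≥ 28 for which m, m + 1, m + 2, m + 3, m + 4 are all composite.
m = 28: 29 is prime.
m = 29: 29 is prime.
m = 30: 31 is prime.
m = 31: 31 is prime.
m = 32: 32 = 2 × 16; 33 = 3 × 11; 34 = 2 × 17; 35 = 5 × 7; 36 = 2 × 18 — all composite.

m = 32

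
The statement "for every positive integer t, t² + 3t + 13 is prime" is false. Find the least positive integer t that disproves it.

t = 9

For t = 1, 2, 3, 4, 5, 6, 7, 8 the conclusion holds.
t = 9: t² + 3t + 13 = 121 = 11 × 11, composite.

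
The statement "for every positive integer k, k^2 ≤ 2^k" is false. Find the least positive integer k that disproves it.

Check each positive integer k in order until k^2 > 2^k.
For k = 1, 2 the conclusion holds.
k = 3: k^2 = 9 and 2^k = 8, so 9 > 8.

k = 3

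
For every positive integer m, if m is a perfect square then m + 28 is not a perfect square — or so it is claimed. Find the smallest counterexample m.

m = 36

We need the least positive integer m for which m is a perfect square but m + 28 is a perfect square.
For m = 1, 4, 9, 16, 25 the conclusion holds.
m = 36: 36 = 6² and 36 + 28 = 64 = 8².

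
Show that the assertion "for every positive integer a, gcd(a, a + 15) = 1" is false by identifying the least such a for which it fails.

For a = 1, 2 the conclusion holds.
a = 3: gcd(3, 18) = 3.

a = 3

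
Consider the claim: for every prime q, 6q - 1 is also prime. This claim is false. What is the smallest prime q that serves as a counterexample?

q = 11

q = 2: 6q - 1 = 11, prime.
q = 3: 6q - 1 = 17, prime.
q = 5: 6q - 1 = 29, prime.
q = 7: 6q - 1 = 41, prime.
q = 11: 6q - 1 = 65 = 5 × 13, not prime.
Hence q = 11 is a counterexample.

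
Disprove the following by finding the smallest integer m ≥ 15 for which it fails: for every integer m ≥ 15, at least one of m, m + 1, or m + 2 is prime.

Check each integer m ≥ 15 in order until m, m + 1, m + 2 are all composite.
m = 15: 17 is prime.
m = 16: 17 is prime.
m = 17: 17 is prime.
m = 18: 19 is prime.
m = 19: 19 is prime.
m = 20: 20 = 2 × 10; 21 = 3 × 7; 22 = 2 × 11 — all composite.

m = 20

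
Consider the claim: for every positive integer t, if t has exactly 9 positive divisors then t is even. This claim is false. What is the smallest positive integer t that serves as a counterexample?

A counterexample is any positive integer t such that t has exactly 9 positive divisors but t is odd; we check each in order.
t = 36: divisors of 36: 9 divisors; 36 is even.
t = 100: divisors of 100: 9 divisors; 100 is even.
t = 196: divisors of 196: 9 divisors; 196 is even.
t = 225: divisors of 225: 9 divisors; 225 is odd.

t = 225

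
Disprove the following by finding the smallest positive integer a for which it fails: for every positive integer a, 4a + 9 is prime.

a = 1: 4a + 9 = 13, prime.
a = 2: 4a + 9 = 17, prime.
a = 3: 4a + 9 = 21 = 3 × 7, composite.
Thus a = 3 disproves the claim, and no smaller a works.

a = 3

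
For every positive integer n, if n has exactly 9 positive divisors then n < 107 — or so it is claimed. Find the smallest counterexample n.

Check each positive integer n in order until n has exactly 9 positive divisors but the claim fails.
For n = 36, 100 the conclusion holds.
n = 196: τ(196) = 9; 196 ≥ 107.

n = 196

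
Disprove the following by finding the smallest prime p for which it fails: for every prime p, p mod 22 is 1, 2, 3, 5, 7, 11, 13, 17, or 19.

For p = 2, 3, 5, 7, 11, 13, 17, 19, 23, 29 the conclusion holds.
p = 31: 31 mod 22 = 9 — not in {1, 2, 3, 5, 7, 11, 13, 17, 19}.

p = 31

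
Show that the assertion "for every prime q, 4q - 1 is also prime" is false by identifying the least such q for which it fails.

q = 7

Check each prime q in order until 4q - 1 is not prime.
For q = 2, 3, 5 the conclusion holds.
q = 7: 4q - 1 = 27 = 3 × 9, not prime.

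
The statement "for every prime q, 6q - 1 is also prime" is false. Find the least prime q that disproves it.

q = 11

The first 4 eligible values, up to q = 7, all satisfy the conclusion.
q = 11: 6q - 1 = 65 = 5 × 13, not prime.
So q = 11 is the smallest counterexample.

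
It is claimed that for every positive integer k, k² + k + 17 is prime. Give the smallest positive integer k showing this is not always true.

k = 16

A counterexample is any positive integer k such that k² + k + 17 is not prime; we check each in order.
The first 15 eligible values, up to k = 15, all satisfy the conclusion.
k = 16: k² + k + 17 = 289 = 17 × 17, composite.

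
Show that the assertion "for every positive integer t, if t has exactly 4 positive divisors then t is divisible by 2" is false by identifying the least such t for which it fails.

We need the least positive integer t for which t has exactly 4 positive divisors but t is not divisible by 2.
The first 4 eligible values, up to t = 14, all satisfy the conclusion.
t = 15: τ(15) = 4; 15 mod 2 = 1.

t = 15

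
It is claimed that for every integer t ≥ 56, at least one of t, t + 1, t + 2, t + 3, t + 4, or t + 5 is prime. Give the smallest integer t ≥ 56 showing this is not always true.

Check each integer t ≥ 56 in order until t, t + 1, t + 2, t + 3, t + 4, t + 5 are all composite.
The first 34 eligible values, up to t = 89, all satisfy the conclusion.
t = 90: 90 = 2 × 45; 91 = 7 × 13; 92 = 2 × 46; 93 = 3 × 31; 94 = 2 × 47; 95 = 5 × 19 — all composite.
So t = 90 is the smallest counterexample.

t = 90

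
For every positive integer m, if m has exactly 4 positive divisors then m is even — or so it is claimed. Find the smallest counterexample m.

Check each positive integer m in order until m has exactly 4 positive divisors but m is odd.
m = 6: divisors of 6: 1, 2, 3, 6; 6 is even.
m = 8: divisors of 8: 1, 2, 4, 8; 8 is even.
m = 10: divisors of 10: 1, 2, 5, 10; 10 is even.
m = 14: divisors of 14: 1, 2, 7, 14; 14 is even.
m = 15: divisors of 15: 1, 3, 5, 15; 15 is odd.

m = 15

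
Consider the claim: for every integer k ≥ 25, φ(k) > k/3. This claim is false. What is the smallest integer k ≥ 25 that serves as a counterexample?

k = 30

Check each integer k ≥ 25 in order until the claim fails.
k = 25: φ(25) = 20 and 25/3 = 25/3, so φ(25) > 25/3.
k = 26: φ(26) = 12 and 26/3 = 26/3, so φ(26) > 26/3.
k = 27: φ(27) = 18 and 27/3 = 9, so φ(27) > 27/3.
k = 28: φ(28) = 12 and 28/3 = 28/3, so φ(28) > 28/3.
k = 29: φ(29) = 28 and 29/3 = 29/3, so φ(29) > 29/3.
k = 30: φ(30) = 8 and 30/3 = 10, so φ(30) ≤ 30/3.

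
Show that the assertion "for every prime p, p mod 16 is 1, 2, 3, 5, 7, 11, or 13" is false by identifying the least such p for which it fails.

Check each prime p in order until the claim fails.
The first 10 eligible values, up to p = 29, all satisfy the conclusion.
p = 31: 31 mod 16 = 15 — not in {1, 2, 3, 5, 7, 11, 13}.
Hence p = 31 is a counterexample.

p = 31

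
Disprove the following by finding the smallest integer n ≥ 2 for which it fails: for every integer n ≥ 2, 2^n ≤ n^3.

For n = 2, 3, 4, 5, 6, 7, 8, 9 the conclusion holds.
n = 10: 2^n = 1024 and n^3 = 1000, so 1024 > 1000.
Hence n = 10 is a counterexample.

n = 10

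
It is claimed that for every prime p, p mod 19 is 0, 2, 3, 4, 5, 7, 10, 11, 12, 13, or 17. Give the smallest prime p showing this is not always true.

We need the least prime p for which the claim fails.
The first 11 eligible values, up to p = 31, all satisfy the conclusion.
p = 37: 37 mod 19 = 18 — not in {0, 2, 3, 4, 5, 7, 10, 11, 12, 13, 17}.
Thus p = 37 disproves the claim, and no smaller p works.

p = 37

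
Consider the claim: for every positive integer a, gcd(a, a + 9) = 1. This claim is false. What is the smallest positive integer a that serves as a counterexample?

a = 3

We need the least positive integer a for which gcd(a, a + 9) > 1.
a = 1: gcd(1, 10) = 1.
a = 2: gcd(2, 11) = 1.
a = 3: gcd(3, 12) = 3.
Thus a = 3 disproves the claim, and no smaller a works.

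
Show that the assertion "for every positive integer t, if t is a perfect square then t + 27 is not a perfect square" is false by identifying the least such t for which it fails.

t = 9

t = 1: 1 + 27 = 28, not a perfect square.
t = 4: 4 + 27 = 31, not a perfect square.
t = 9: 9 = 3² and 9 + 27 = 36 = 6².
So t = 9 is the smallest counterexample.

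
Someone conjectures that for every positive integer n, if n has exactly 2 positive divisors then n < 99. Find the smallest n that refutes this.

n = 101

For n = 2, 3, 5, 7, …, 83, 89, 97 the conclusion holds.
n = 101: τ(101) = 2; 101 ≥ 99.
Hence n = 101 is a counterexample.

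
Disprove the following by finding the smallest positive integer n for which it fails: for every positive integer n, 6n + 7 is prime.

n = 3

Check each positive integer n in order until 6n + 7 is not prime.
n = 1: 6n + 7 = 13, prime.
n = 2: 6n + 7 = 19, prime.
n = 3: 6n + 7 = 25 = 5 × 5, composite.
Thus n = 3 disproves the claim, and no smaller n works.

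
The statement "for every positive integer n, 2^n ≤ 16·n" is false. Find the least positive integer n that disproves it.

The first 6 eligible values, up to n = 6, all satisfy the conclusion.
n = 7: 2^n = 128 and 16·n = 112, so 128 > 112.
Thus n = 7 disproves the claim, and no smaller n works.

n = 7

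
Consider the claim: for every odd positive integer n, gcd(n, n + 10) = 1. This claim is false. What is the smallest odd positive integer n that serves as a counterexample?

A counterexample is any odd positive integer n such that gcd(n, n + 10) > 1; we check each in order.
n = 1: gcd(1, 11) = 1.
n = 3: gcd(3, 13) = 1.
n = 5: gcd(5, 15) = 5.

n = 5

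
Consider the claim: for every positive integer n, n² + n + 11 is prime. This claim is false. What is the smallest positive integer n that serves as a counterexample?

n = 10

Check each positive integer n in order until n² + n + 11 is not prime.
For n = 1, 2, 3, 4, 5, 6, 7, 8, 9 the conclusion holds.
n = 10: n² + n + 11 = 121 = 11 × 11, composite.
Hence n = 10 is a counterexample.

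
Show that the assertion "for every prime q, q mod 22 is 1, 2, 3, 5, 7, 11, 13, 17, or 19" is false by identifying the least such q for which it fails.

A counterexample is any prime q such that the claim fails; we check each in order.
For q = 2, 3, 5, 7, 11, 13, 17, 19, 23, 29 the conclusion holds.
q = 31: 31 mod 22 = 9 — not in {1, 2, 3, 5, 7, 11, 13, 17, 19}.

q = 31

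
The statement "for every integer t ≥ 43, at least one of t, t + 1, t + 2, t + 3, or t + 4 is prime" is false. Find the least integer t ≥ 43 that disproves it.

t = 48

Check each integer t ≥ 43 in order until t, t + 1, t + 2, t + 3, t + 4 are all composite.
t = 43: 43 is prime.
t = 44: 47 is prime.
t = 45: 47 is prime.
t = 46: 47 is prime.
t = 47: 47 is prime.
t = 48: 48 = 2 × 24; 49 = 7 × 7; 50 = 2 × 25; 51 = 3 × 17; 52 = 2 × 26 — all composite.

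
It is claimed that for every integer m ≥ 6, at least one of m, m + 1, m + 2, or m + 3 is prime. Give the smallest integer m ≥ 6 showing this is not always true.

For m = 6, 7, 8, 9, …, 21, 22, 23 the conclusion holds.
m = 24: 24 = 2 × 12; 25 = 5 × 5; 26 = 2 × 13; 27 = 3 × 9 — all composite.
Hence m = 24 is a counterexample.

m = 24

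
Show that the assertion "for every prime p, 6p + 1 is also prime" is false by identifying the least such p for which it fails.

p = 2: 6p + 1 = 13, prime.
p = 3: 6p + 1 = 19, prime.
p = 5: 6p + 1 = 31, prime.
p = 7: 6p + 1 = 43, prime.
p = 11: 6p + 1 = 67, prime.
p = 13: 6p + 1 = 79, prime.
p = 17: 6p + 1 = 103, prime.
p = 19: 6p + 1 = 115 = 5 × 23, not prime.
So p = 19 is the smallest counterexample.

p = 19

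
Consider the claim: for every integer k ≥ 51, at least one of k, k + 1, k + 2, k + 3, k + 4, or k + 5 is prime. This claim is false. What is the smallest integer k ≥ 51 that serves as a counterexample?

For k = 51, 52, 53, 54, …, 87, 88, 89 the conclusion holds.
k = 90: 90 = 2 × 45; 91 = 7 × 13; 92 = 2 × 46; 93 = 3 × 31; 94 = 2 × 47; 95 = 5 × 19 — all composite.
Thus k = 90 disproves the claim, and no smaller k works.

k = 90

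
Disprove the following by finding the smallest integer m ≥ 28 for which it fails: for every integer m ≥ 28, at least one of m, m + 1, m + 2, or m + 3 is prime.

m = 32

Check each integer m ≥ 28 in order until m, m + 1, m + 2, m + 3 are all composite.
The first 4 eligible values, up to m = 31, all satisfy the conclusion.
m = 32: 32 = 2 × 16; 33 = 3 × 11; 34 = 2 × 17; 35 = 5 × 7 — all composite.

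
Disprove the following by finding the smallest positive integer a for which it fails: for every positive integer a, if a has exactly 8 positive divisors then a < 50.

Check each positive integer a in order until a has exactly 8 positive divisors but the claim fails.
a = 24: τ(24) = 8; 24 < 50.
a = 30: τ(30) = 8; 30 < 50.
a = 40: τ(40) = 8; 40 < 50.
a = 42: τ(42) = 8; 42 < 50.
a = 54: τ(54) = 8; 54 ≥ 50.

a = 54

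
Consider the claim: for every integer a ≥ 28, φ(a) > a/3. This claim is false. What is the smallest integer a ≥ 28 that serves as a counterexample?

Check each integer a ≥ 28 in order until the claim fails.
a = 28: φ(28) = 12 and 28/3 = 28/3, so φ(28) > 28/3.
a = 29: φ(29) = 28 and 29/3 = 29/3, so φ(29) > 29/3.
a = 30: φ(30) = 8 and 30/3 = 10, so φ(30) ≤ 30/3.
So a = 30 is the smallest counterexample.

a = 30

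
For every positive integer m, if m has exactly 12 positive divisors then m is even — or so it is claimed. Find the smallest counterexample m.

m = 315

We need the least positive integer m for which m has exactly 12 positive divisors but m is odd.
For m = 60, 72, 84, 90, …, 294, 306, 308 the conclusion holds.
m = 315: divisors of 315: 12 divisors; 315 is odd.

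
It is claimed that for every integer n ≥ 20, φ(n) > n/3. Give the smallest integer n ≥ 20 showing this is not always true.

n = 24

Check each integer n ≥ 20 in order until the claim fails.
n = 20: φ(20) = 8 and 20/3 = 20/3, so φ(20) > 20/3.
n = 21: φ(21) = 12 and 21/3 = 7, so φ(21) > 21/3.
n = 22: φ(22) = 10 and 22/3 = 22/3, so φ(22) > 22/3.
n = 23: φ(23) = 22 and 23/3 = 23/3, so φ(23) > 23/3.
n = 24: φ(24) = 8 and 24/3 = 8, so φ(24) ≤ 24/3.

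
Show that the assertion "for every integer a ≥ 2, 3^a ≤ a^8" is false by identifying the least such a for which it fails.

For a = 2, 3, 4, 5, …, 20, 21, 22 the conclusion holds.
a = 23: 3^a = 94143178827 and a^8 = 78310985281, so 94143178827 > 78310985281.

a = 23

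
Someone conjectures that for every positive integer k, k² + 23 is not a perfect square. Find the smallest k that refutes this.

A counterexample is any positive integer k such that k² + 23 is a perfect square; we check each in order.
For k = 1, 2, 3, 4, 5, 6, 7, 8, 9, 10 the conclusion holds.
k = 11: 11² + 23 = 144 = 12², a perfect square.
Thus k = 11 disproves the claim, and no smaller k works.

k = 11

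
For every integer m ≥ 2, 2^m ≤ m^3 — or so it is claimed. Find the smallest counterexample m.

m = 10

The first 8 eligible values, up to m = 9, all satisfy the conclusion.
m = 10: 2^m = 1024 and m^3 = 1000, so 1024 > 1000.
Thus m = 10 disproves the claim, and no smaller m works.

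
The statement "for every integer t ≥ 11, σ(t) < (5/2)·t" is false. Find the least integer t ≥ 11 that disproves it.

t = 24

For t = 11, 12, 13, 14, …, 21, 22, 23 the conclusion holds.
t = 24: σ(24) = 60; 60 ≥ 60.
Hence t = 24 is a counterexample.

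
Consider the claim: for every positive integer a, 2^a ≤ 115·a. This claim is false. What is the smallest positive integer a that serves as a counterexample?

a = 11

Check each positive integer a in order until 2^a > 115·a.
For a = 1, 2, 3, 4, 5, 6, 7, 8, 9, 10 the conclusion holds.
a = 11: 2^a = 2048 and 115·a = 1265, so 2048 > 1265.
So a = 11 is the smallest counterexample.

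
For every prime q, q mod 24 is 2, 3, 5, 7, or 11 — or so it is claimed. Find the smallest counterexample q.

q = 13

A counterexample is any prime q such that the claim fails; we check each in order.
The first 5 eligible values, up to q = 11, all satisfy the conclusion.
q = 13: 13 mod 24 = 13 — not in {2, 3, 5, 7, 11}.
So q = 13 is the smallest counterexample.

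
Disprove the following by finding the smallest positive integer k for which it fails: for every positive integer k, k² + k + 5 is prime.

For k = 1, 2, 3 the conclusion holds.
k = 4: k² + k + 5 = 25 = 5 × 5, composite.
Hence k = 4 is a counterexample.

k = 4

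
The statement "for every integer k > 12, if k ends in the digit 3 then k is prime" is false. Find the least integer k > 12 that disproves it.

Check each integer k > 12 in order until k ends in the digit 3 but k is not prime.
k = 13: 13 ends in 3 and is prime.
k = 23: 23 ends in 3 and is prime.
k = 33: 33 ends in 3; 33 = 3 × 11, composite.

k = 33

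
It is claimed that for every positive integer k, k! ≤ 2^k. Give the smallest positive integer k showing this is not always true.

k = 4

A counterexample is any positive integer k such that k! > 2^k; we check each in order.
k = 1: k! = 1 and 2^k = 2, so 1 ≤ 2.
k = 2: k! = 2 and 2^k = 4, so 2 ≤ 4.
k = 3: k! = 6 and 2^k = 8, so 6 ≤ 8.
k = 4: k! = 24 and 2^k = 16, so 24 > 16.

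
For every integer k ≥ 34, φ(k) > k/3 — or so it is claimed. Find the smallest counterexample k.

k = 36

We need the least integer k ≥ 34 for which the claim fails.
For k = 34, 35 the conclusion holds.
k = 36: φ(36) = 12 and 36/3 = 12, so φ(36) ≤ 36/3.
Thus k = 36 disproves the claim, and no smaller k works.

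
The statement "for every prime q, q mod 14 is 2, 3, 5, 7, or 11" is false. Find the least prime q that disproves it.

We need the least prime q for which the claim fails.
For q = 2, 3, 5, 7, 11 the conclusion holds.
q = 13: 13 mod 14 = 13 — not in {2, 3, 5, 7, 11}.
Hence q = 13 is a counterexample.

q = 13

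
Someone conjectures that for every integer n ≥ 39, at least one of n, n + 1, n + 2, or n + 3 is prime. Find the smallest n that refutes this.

n = 48

For n = 39, 40, 41, 42, 43, 44, 45, 46, 47 the conclusion holds.
n = 48: 48 = 2 × 24; 49 = 7 × 7; 50 = 2 × 25; 51 = 3 × 17 — all composite.
So n = 48 is the smallest counterexample.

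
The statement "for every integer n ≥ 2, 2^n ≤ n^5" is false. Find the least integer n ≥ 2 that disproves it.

A counterexample is any integer n ≥ 2 such that 2^n > n^5; we check each in order.
For n = 2, 3, 4, 5, …, 20, 21, 22 the conclusion holds.
n = 23: 2^n = 8388608 and n^5 = 6436343, so 8388608 > 6436343.
Thus n = 23 disproves the claim, and no smaller n works.

n = 23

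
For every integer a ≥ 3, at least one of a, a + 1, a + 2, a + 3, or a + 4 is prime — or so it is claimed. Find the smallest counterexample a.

For a = 3, 4, 5, 6, …, 21, 22, 23 the conclusion holds.
a = 24: 24 = 2 × 12; 25 = 5 × 5; 26 = 2 × 13; 27 = 3 × 9; 28 = 2 × 14 — all composite.
So a = 24 is the smallest counterexample.

a = 24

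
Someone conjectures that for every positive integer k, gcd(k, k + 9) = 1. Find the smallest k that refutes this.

k = 3

A counterexample is any positive integer k such that gcd(k, k + 9) > 1; we check each in order.
k = 1: gcd(1, 10) = 1.
k = 2: gcd(2, 11) = 1.
k = 3: gcd(3, 12) = 3.
Thus k = 3 disproves the claim, and no smaller k works.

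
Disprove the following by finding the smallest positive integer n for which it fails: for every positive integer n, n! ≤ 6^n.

n = 14

A counterexample is any positive integer n such that n! > 6^n; we check each in order.
For n = 1, 2, 3, 4, …, 11, 12, 13 the conclusion holds.
n = 14: n! = 87178291200 and 6^n = 78364164096, so 87178291200 > 78364164096.
Thus n = 14 disproves the claim, and no smaller n works.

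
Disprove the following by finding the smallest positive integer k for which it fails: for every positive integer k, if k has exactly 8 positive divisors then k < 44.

k = 54

A counterexample is any positive integer k such that k has exactly 8 positive divisors but the claim fails; we check each in order.
k = 24: τ(24) = 8; 24 < 44.
k = 30: τ(30) = 8; 30 < 44.
k = 40: τ(40) = 8; 40 < 44.
k = 42: τ(42) = 8; 42 < 44.
k = 54: τ(54) = 8; 54 ≥ 44.
Thus k = 54 disproves the claim, and no smaller k works.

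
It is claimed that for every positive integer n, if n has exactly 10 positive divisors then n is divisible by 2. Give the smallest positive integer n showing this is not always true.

n = 405

The first 9 eligible values, up to n = 368, all satisfy the conclusion.
n = 405: τ(405) = 10; 405 mod 2 = 1.
Thus n = 405 disproves the claim, and no smaller n works.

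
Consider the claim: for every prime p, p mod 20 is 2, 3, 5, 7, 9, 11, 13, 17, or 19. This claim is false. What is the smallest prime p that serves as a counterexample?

The first 12 eligible values, up to p = 37, all satisfy the conclusion.
p = 41: 41 mod 20 = 1 — not in {2, 3, 5, 7, 9, 11, 13, 17, 19}.

p = 41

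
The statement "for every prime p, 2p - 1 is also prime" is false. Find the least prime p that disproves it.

For p = 2, 3 the conclusion holds.
p = 5: 2p - 1 = 9 = 3 × 3, not prime.

p = 5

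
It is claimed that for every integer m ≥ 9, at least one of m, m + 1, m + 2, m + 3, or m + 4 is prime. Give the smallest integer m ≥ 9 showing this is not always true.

m = 24

The first 15 eligible values, up to m = 23, all satisfy the conclusion.
m = 24: 24 = 2 × 12; 25 = 5 × 5; 26 = 2 × 13; 27 = 3 × 9; 28 = 2 × 14 — all composite.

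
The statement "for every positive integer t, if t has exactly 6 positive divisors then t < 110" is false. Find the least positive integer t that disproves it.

A counterexample is any positive integer t such that t has exactly 6 positive divisors but the claim fails; we check each in order.
For t = 12, 18, 20, 28, …, 92, 98, 99 the conclusion holds.
t = 116: τ(116) = 6; 116 ≥ 110.
Hence t = 116 is a counterexample.

t = 116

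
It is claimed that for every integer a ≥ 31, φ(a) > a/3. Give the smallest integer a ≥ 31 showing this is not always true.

a = 36

We need the least integer a ≥ 31 for which the claim fails.
For a = 31, 32, 33, 34, 35 the conclusion holds.
a = 36: φ(36) = 12 and 36/3 = 12, so φ(36) ≤ 36/3.
So a = 36 is the smallest counterexample.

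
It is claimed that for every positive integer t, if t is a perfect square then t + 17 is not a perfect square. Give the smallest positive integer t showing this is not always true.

Check each positive integer t in order until t is a perfect square but t + 17 is a perfect square.
The first 7 eligible values, up to t = 49, all satisfy the conclusion.
t = 64: 64 = 8² and 64 + 17 = 81 = 9².
So t = 64 is the smallest counterexample.

t = 64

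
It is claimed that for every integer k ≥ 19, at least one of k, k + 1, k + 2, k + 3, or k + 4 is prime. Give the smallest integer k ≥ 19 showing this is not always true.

The first 5 eligible values, up to k = 23, all satisfy the conclusion.
k = 24: 24 = 2 × 12; 25 = 5 × 5; 26 = 2 × 13; 27 = 3 × 9; 28 = 2 × 14 — all composite.
So k = 24 is the smallest counterexample.

k = 24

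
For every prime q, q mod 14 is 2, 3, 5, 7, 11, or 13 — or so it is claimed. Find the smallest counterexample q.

A counterexample is any prime q such that the claim fails; we check each in order.
q = 2: 2 mod 14 = 2.
q = 3: 3 mod 14 = 3.
q = 5: 5 mod 14 = 5.
q = 7: 7 mod 14 = 7.
q = 11: 11 mod 14 = 11.
q = 13: 13 mod 14 = 13.
q = 17: 17 mod 14 = 3.
q = 19: 19 mod 14 = 5.
q = 23: 23 mod 14 = 9 — not in {2, 3, 5, 7, 11, 13}.
So q = 23 is the smallest counterexample.

q = 23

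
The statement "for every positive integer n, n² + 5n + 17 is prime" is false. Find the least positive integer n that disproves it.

n = 8

n = 1: n² + 5n + 17 = 23, prime.
n = 2: n² + 5n + 17 = 31, prime.
n = 3: n² + 5n + 17 = 41, prime.
n = 4: n² + 5n + 17 = 53, prime.
n = 5: n² + 5n + 17 = 67, prime.
n = 6: n² + 5n + 17 = 83, prime.
n = 7: n² + 5n + 17 = 101, prime.
n = 8: n² + 5n + 17 = 121 = 11 × 11, composite.
Hence n = 8 is a counterexample.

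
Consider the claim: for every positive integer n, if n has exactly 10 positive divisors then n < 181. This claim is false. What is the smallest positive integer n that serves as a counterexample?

n = 208

Check each positive integer n in order until n has exactly 10 positive divisors but the claim fails.
For n = 48, 80, 112, 162, 176 the conclusion holds.
n = 208: τ(208) = 10; 208 ≥ 181.
Thus n = 208 disproves the claim, and no smaller n works.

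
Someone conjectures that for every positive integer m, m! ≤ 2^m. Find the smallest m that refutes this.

m = 4

We need the least positive integer m for which m! > 2^m.
For m = 1, 2, 3 the conclusion holds.
m = 4: m! = 24 and 2^m = 16, so 24 > 16.
Hence m = 4 is a counterexample.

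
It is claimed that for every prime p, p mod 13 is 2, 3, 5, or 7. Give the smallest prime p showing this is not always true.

p = 11

Check each prime p in order until the claim fails.
p = 2: 2 mod 13 = 2.
p = 3: 3 mod 13 = 3.
p = 5: 5 mod 13 = 5.
p = 7: 7 mod 13 = 7.
p = 11: 11 mod 13 = 11 — not in {2, 3, 5, 7}.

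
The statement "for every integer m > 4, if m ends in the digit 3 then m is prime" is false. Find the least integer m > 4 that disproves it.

m = 33

We need the least integer m > 4 for which m ends in the digit 3 but m is not prime.
m = 13: 13 ends in 3 and is prime.
m = 23: 23 ends in 3 and is prime.
m = 33: 33 ends in 3; 33 = 3 × 11, composite.
Hence m = 33 is a counterexample.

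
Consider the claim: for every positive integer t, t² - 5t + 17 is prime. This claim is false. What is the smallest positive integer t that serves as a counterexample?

t = 13

The first 12 eligible values, up to t = 12, all satisfy the conclusion.
t = 13: t² - 5t + 17 = 121 = 11 × 11, composite.
So t = 13 is the smallest counterexample.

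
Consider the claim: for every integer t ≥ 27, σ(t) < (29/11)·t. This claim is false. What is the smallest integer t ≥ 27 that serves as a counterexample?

t = 60

Check each integer t ≥ 27 in order until the claim fails.
The first 33 eligible values, up to t = 59, all satisfy the conclusion.
t = 60: σ(60) = 168; 168 ≥ 1740/11.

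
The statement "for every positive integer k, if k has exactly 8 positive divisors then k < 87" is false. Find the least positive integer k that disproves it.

A counterexample is any positive integer k such that k has exactly 8 positive divisors but the claim fails; we check each in order.
The first 9 eligible values, up to k = 78, all satisfy the conclusion.
k = 88: τ(88) = 8; 88 ≥ 87.
Hence k = 88 is a counterexample.

k = 88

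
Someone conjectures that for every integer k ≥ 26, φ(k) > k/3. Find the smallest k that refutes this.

Check each integer k ≥ 26 in order until the claim fails.
For k = 26, 27, 28, 29 the conclusion holds.
k = 30: φ(30) = 8 and 30/3 = 10, so φ(30) ≤ 30/3.
Thus k = 30 disproves the claim, and no smaller k works.

k = 30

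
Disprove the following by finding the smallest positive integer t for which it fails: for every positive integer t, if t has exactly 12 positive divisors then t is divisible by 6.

t = 140

We need the least positive integer t for which t has exactly 12 positive divisors but t is not divisible by 6.
For t = 60, 72, 84, 90, 96, 108, 126, 132 the conclusion holds.
t = 140: τ(140) = 12; 140 mod 6 = 2.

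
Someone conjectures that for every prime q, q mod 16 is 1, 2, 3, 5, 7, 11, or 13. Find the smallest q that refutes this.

Check each prime q in order until the claim fails.
For q = 2, 3, 5, 7, 11, 13, 17, 19, 23, 29 the conclusion holds.
q = 31: 31 mod 16 = 15 — not in {1, 2, 3, 5, 7, 11, 13}.
Hence q = 31 is a counterexample.

q = 31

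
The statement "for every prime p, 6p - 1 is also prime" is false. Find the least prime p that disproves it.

p = 11

Check each prime p in order until 6p - 1 is not prime.
The first 4 eligible values, up to p = 7, all satisfy the conclusion.
p = 11: 6p - 1 = 65 = 5 × 13, not prime.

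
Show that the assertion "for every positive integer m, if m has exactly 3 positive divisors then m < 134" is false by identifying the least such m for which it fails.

Check each positive integer m in order until m has exactly 3 positive divisors but the claim fails.
m = 4: τ(4) = 3; 4 < 134.
m = 9: τ(9) = 3; 9 < 134.
m = 25: τ(25) = 3; 25 < 134.
m = 49: τ(49) = 3; 49 < 134.
m = 121: τ(121) = 3; 121 < 134.
m = 169: τ(169) = 3; 169 ≥ 134.
Hence m = 169 is a counterexample.

m = 169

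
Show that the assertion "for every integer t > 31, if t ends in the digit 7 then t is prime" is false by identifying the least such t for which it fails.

t = 57

A counterexample is any integer t > 31 such that t ends in the digit 7 but t is not prime; we check each in order.
For t = 37, 47 the conclusion holds.
t = 57: 57 ends in 7; 57 = 3 × 19, composite.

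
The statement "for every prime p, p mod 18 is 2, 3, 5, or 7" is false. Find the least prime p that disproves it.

p = 11

p = 2: 2 mod 18 = 2.
p = 3: 3 mod 18 = 3.
p = 5: 5 mod 18 = 5.
p = 7: 7 mod 18 = 7.
p = 11: 11 mod 18 = 11 — not in {2, 3, 5, 7}.
Thus p = 11 disproves the claim, and no smaller p works.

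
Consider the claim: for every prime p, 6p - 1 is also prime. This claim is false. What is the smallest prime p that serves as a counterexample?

A counterexample is any prime p such that 6p - 1 is not prime; we check each in order.
For p = 2, 3, 5, 7 the conclusion holds.
p = 11: 6p - 1 = 65 = 5 × 13, not prime.

p = 11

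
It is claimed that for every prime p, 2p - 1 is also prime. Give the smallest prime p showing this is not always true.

p = 5

Check each prime p in order until 2p - 1 is not prime.
p = 2: 2p - 1 = 3, prime.
p = 3: 2p - 1 = 5, prime.
p = 5: 2p - 1 = 9 = 3 × 3, not prime.
Hence p = 5 is a counterexample.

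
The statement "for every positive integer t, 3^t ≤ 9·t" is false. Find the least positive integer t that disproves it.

t = 4

t = 1: 3^t = 3 and 9·t = 9, so 3 ≤ 9.
t = 2: 3^t = 9 and 9·t = 18, so 9 ≤ 18.
t = 3: 3^t = 27 and 9·t = 27, so 27 ≤ 27.
t = 4: 3^t = 81 and 9·t = 36, so 81 > 36.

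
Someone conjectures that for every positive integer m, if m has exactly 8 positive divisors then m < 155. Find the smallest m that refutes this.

m = 165

A counterexample is any positive integer m such that m has exactly 8 positive divisors but the claim fails; we check each in order.
For m = 24, 30, 40, 42, …, 138, 152, 154 the conclusion holds.
m = 165: τ(165) = 8; 165 ≥ 155.
Thus m = 165 disproves the claim, and no smaller m works.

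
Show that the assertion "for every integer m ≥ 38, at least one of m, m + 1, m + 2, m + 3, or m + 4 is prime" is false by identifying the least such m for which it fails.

m = 48

For m = 38, 39, 40, 41, 42, 43, 44, 45, 46, 47 the conclusion holds.
m = 48: 48 = 2 × 24; 49 = 7 × 7; 50 = 2 × 25; 51 = 3 × 17; 52 = 2 × 26 — all composite.
Hence m = 48 is a counterexample.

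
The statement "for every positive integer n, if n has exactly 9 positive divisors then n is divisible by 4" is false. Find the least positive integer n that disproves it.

n = 225

A counterexample is any positive integer n such that n has exactly 9 positive divisors but n is not divisible by 4; we check each in order.
n = 36: τ(36) = 9; 36 mod 4 = 0.
n = 100: τ(100) = 9; 100 mod 4 = 0.
n = 196: τ(196) = 9; 196 mod 4 = 0.
n = 225: τ(225) = 9; 225 mod 4 = 1.
Hence n = 225 is a counterexample.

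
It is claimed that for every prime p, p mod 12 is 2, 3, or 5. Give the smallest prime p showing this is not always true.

p = 7

A counterexample is any prime p such that the claim fails; we check each in order.
p = 2: 2 mod 12 = 2.
p = 3: 3 mod 12 = 3.
p = 5: 5 mod 12 = 5.
p = 7: 7 mod 12 = 7 — not in {2, 3, 5}.
So p = 7 is the smallest counterexample.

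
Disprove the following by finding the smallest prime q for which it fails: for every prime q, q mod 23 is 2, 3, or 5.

A counterexample is any prime q such that the claim fails; we check each in order.
q = 2: 2 mod 23 = 2.
q = 3: 3 mod 23 = 3.
q = 5: 5 mod 23 = 5.
q = 7: 7 mod 23 = 7 — not in {2, 3, 5}.

q = 7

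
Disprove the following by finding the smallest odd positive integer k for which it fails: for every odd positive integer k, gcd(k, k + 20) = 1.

k = 5

k = 1: gcd(1, 21) = 1.
k = 3: gcd(3, 23) = 1.
k = 5: gcd(5, 25) = 5.
Hence k = 5 is a counterexample.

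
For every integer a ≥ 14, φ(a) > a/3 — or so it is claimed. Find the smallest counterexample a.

a = 18

A counterexample is any integer a ≥ 14 such that the claim fails; we check each in order.
The first 4 eligible values, up to a = 17, all satisfy the conclusion.
a = 18: φ(18) = 6 and 18/3 = 6, so φ(18) ≤ 18/3.
So a = 18 is the smallest counterexample.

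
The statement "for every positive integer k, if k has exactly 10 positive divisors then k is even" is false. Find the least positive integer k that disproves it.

k = 405

A counterexample is any positive integer k such that k has exactly 10 positive divisors but k is odd; we check each in order.
For k = 48, 80, 112, 162, 176, 208, 272, 304, 368 the conclusion holds.
k = 405: divisors of 405: 10 divisors; 405 is odd.
So k = 405 is the smallest counterexample.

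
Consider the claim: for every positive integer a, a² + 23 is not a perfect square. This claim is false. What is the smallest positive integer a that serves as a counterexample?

a = 11

The first 10 eligible values, up to a = 10, all satisfy the conclusion.
a = 11: 11² + 23 = 144 = 12², a perfect square.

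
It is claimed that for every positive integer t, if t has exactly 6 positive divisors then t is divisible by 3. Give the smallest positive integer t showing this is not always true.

Check each positive integer t in order until t has exactly 6 positive divisors but t is not divisible by 3.
t = 12: τ(12) = 6; 12 mod 3 = 0.
t = 18: τ(18) = 6; 18 mod 3 = 0.
t = 20: τ(20) = 6; 20 mod 3 = 2.
Hence t = 20 is a counterexample.

t = 20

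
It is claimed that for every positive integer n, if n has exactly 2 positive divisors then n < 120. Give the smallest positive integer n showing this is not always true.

n = 127

For n = 2, 3, 5, 7, …, 107, 109, 113 the conclusion holds.
n = 127: τ(127) = 2; 127 ≥ 120.
Hence n = 127 is a counterexample.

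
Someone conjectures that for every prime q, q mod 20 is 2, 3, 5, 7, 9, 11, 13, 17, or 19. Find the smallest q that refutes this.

A counterexample is any prime q such that the claim fails; we check each in order.
The first 12 eligible values, up to q = 37, all satisfy the conclusion.
q = 41: 41 mod 20 = 1 — not in {2, 3, 5, 7, 9, 11, 13, 17, 19}.

q = 41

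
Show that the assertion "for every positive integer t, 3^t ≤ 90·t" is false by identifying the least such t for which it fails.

A counterexample is any positive integer t such that 3^t > 90·t; we check each in order.
The first 5 eligible values, up to t = 5, all satisfy the conclusion.
t = 6: 3^t = 729 and 90·t = 540, so 729 > 540.
Hence t = 6 is a counterexample.

t = 6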